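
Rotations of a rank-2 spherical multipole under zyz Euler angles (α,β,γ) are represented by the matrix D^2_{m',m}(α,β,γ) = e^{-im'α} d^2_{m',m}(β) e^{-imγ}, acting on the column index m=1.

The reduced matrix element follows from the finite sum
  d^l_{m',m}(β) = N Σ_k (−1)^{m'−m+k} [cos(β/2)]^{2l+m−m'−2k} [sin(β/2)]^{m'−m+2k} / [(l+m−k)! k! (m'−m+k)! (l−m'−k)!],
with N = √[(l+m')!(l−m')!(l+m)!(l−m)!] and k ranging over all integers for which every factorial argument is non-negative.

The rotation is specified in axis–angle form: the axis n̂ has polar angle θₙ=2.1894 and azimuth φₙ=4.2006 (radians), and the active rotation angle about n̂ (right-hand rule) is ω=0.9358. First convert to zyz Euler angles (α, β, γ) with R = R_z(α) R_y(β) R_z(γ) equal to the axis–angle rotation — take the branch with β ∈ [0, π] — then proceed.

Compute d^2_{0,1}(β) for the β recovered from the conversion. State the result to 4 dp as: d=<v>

Axis–angle → zyz. n̂ = (sinθₙcosφₙ, sinθₙsinφₙ, cosθₙ) = (-0.398984, -0.710303, -0.579898), ω = 0.9358.
R = I cosω + sinω [n̂]ₓ + (1−cosω) n̂n̂ᵀ gives
  R = [+0.657936, +0.582155, -0.477719; -0.351567, +0.798430, +0.488784; +0.665973, -0.153639, +0.729983]
β = atan2(√(R₁₃²+R₂₃²), R₃₃) = 0.752500; α = atan2(R₂₃, R₁₃) mod 2π = 2.344746; γ = atan2(R₃₂, −R₃₁) mod 2π = 3.368324
d^2_{0,1}(β=0.7525) via the finite sum:
Half-angle: c=0.930049, s=0.367435. N=√(2·2·6·1)=4.898979
k: max(0,(1)−(0))=1 … min(2+(1),2−(0))=2
  k=1: (−1)^0·4.8990/(2)·0.9300^3·0.3674^1 = +0.724059
  k=2: (−1)^1·4.8990/(2)·0.9300^1·0.3674^3 = -0.113012
d^2_{0,1}(0.7525) = +0.724059 -0.113012 = +0.611047

d=0.6110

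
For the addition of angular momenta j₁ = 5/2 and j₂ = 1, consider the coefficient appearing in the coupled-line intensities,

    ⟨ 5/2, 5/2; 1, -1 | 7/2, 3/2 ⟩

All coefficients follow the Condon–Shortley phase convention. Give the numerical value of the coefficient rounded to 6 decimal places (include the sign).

+0.218218  (= +√(1/21))

j₁+j₂−J=0  J+j₁−j₂=5  J−j₁+j₂=2  j₁+j₂+J+1=8
(j₁±m₁, j₂±m₂, J±M) = (5,0,0,2,5,2)
P² = 19200/7
sum k=0..0:
  [0] +1/240 = 1/240
S = 1/240
C² = P²·S² = 1/21 ; C = +0.218218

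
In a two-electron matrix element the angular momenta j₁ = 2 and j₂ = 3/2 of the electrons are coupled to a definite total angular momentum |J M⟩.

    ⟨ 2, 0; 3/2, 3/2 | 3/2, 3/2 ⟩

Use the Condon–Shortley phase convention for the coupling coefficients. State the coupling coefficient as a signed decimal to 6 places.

+√(1/5) ≈ +0.447214

j₁+j₂−J=2  J+j₁−j₂=2  J−j₁+j₂=1  j₁+j₂+J+1=6
(j₁±m₁, j₂±m₂, J±M) = (2,2,3,0,3,0)
P² = 16/5
sum k=2..2:
  [2] +1/4 = 1/4
S = 1/4
C² = P²·S² = 1/5 ; C = +0.447214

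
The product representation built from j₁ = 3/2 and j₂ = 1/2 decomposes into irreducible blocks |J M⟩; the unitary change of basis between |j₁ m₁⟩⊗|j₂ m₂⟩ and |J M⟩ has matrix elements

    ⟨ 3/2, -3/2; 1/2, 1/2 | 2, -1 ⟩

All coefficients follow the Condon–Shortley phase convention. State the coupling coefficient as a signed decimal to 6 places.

√[5·0!3!1!/5! · 0!3!1!0!1!3!] = √(9)
  +(−1)^0/∏(0,0,3,1,0,0)! = 1/6  (running 1/6)
⟨..|..⟩ = √(9)·(1/6) = +0.500000

+√(1/4) = +0.500000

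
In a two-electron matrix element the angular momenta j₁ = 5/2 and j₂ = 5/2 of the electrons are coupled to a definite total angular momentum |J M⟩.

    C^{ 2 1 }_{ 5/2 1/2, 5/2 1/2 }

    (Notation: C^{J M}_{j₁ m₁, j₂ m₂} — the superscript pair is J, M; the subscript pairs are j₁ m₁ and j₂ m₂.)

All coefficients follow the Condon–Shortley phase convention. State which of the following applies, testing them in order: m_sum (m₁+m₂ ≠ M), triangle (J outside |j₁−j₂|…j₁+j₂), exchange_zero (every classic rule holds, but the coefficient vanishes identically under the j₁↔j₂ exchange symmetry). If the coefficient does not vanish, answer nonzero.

exchange_zero

m-sum: m₁+m₂ = 1/2+1/2 = 1, M = 1  ✓
triangle: |j₁−j₂| = 0 ≤ J = 2 ≤ j₁+j₂ = 5  ✓
exchange: j₁=j₂ and m₁=m₂, and (−1)^(j₁+j₂−J) = (−1)^3 = −1 forces ⟨j₁m₁;j₂m₂|JM⟩ = −⟨j₂m₂;j₁m₁|JM⟩ = −⟨j₁m₁;j₂m₂|JM⟩ ⇒ the coefficient vanishes identically
Racah sum check: Σ_k collapses to 0 ⇒ CG = 0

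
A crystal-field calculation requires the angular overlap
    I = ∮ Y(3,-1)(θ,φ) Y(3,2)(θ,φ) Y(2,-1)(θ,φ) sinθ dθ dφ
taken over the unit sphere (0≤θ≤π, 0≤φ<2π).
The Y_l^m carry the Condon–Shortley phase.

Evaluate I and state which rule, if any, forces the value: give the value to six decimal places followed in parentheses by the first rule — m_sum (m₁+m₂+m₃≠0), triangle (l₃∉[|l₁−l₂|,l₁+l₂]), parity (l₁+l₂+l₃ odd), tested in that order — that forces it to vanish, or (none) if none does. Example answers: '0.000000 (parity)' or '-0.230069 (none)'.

m-sum 0 ✓  L=8 even ✓  0≤2≤6 ✓
Π(2lᵢ+1) = 7×7×5 = 245
triangle coeff Δ(3,3,2) = 1/3780
Σ_t [1,3]: t=1:−1/24 t=2:+1/4 t=3:−1/24 = 1/6
(3j)²=4/105 [(3 3 2; 0 0 0)], sign=+1
Σ_t [3,4]: t=3:−1/12 t=4:+1/48 = -1/16
(3j)²=1/28 [(3 3 2; -1 2 -1)], sign=+1
⇒ 4πI² = 1/3
I = (+1)√(1/3/(4π)) = 0.16286750
No selection rule forces the value: the integral is nonzero (none).

0.162868 (none)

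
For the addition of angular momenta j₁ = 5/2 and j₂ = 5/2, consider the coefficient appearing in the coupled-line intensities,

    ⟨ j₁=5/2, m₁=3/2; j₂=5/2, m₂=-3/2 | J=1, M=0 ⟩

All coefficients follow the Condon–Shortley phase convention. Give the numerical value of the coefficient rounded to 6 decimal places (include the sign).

−√(9/70) ≈ -0.358569

triangle: 4!·1!·1!/7! = 24/5040
(j±m)!: 4!·1!·1!·4!·1!·1! = 576
prefactor² = (2J+1)·Δ·N² = 288/35
  k=0: +1/(0!·4!·1!·1!·0!·0!) = 1/24
  k=1: −1/(1!·3!·0!·0!·1!·1!) = -1/6
Σ = -1/8  ⇒  CG² = 288/35·(-1/8)² = 9/70
CG = −√(9/70) = -0.358569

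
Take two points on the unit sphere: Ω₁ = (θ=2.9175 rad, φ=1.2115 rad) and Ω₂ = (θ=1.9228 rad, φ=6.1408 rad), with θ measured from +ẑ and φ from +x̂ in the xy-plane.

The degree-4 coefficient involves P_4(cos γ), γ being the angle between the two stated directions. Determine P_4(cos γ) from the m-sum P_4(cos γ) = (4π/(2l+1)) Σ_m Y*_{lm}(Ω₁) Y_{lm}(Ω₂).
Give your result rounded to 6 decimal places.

-0.077262

Addition theorem: P_4(cos γ) = (4π/9) Σ_m Y*_{lm}(Ω₁) Y_{lm}(Ω₂), m = −4…4:
  m=-4: (0.00014 - 0.00107j) × (0.28934 + 0.18527j) = 0.00024 - 0.00028j  (running Σ = 0.00024 - 0.00028j)
  m=-3: (0.01180 + 0.00634j) × (-0.32486 - 0.14787j) = -0.00290 - 0.00380j  (running Σ = -0.00266 - 0.00409j)
  m=-2: (-0.07031 + 0.06149j) × (-0.04749 - 0.01390j) = 0.00419 - 0.00194j  (running Σ = 0.00154 - 0.00603j)
  m=-1: (-0.13171 - 0.35066j) × (0.32857 + 0.04710j) = -0.02676 - 0.12142j  (running Σ = -0.02522 - 0.12745j)
  m=0: (0.64636 + 0.00000j) × (-0.00758 + 0.00000j) = -0.00490 + 0.00000j  (running Σ = -0.03012 - 0.12745j)
  m=1: (0.13171 - 0.35066j) × (-0.32857 + 0.04710j) = -0.02676 + 0.12142j  (running Σ = -0.05687 - 0.00603j)
  m=2: (-0.07031 - 0.06149j) × (-0.04749 + 0.01390j) = 0.00419 + 0.00194j  (running Σ = -0.05268 - 0.00409j)
  m=3: (-0.01180 + 0.00634j) × (0.32486 - 0.14787j) = -0.00290 + 0.00380j  (running Σ = -0.05557 - 0.00028j)
  m=4: (0.00014 + 0.00107j) × (0.28934 - 0.18527j) = 0.00024 + 0.00028j  (running Σ = -0.05533 + 0.00000j)
Total Σ_m = -0.05533 + 0.00000j. Multiply by 1.396263: -0.07726 + 0.00000j. P_4(cos γ) = -0.077262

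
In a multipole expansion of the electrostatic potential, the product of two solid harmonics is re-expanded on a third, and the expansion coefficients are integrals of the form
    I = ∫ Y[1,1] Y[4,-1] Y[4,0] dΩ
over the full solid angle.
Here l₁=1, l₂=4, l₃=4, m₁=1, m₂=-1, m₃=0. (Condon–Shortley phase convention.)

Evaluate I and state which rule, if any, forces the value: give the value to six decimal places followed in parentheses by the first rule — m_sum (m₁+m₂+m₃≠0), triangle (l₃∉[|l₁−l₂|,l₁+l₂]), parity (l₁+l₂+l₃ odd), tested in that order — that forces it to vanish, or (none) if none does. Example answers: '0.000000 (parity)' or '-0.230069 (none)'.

l₁+l₂+l₃=9 is odd: 3j(l;000)=0 ⇒ I=0

0.000000 (parity)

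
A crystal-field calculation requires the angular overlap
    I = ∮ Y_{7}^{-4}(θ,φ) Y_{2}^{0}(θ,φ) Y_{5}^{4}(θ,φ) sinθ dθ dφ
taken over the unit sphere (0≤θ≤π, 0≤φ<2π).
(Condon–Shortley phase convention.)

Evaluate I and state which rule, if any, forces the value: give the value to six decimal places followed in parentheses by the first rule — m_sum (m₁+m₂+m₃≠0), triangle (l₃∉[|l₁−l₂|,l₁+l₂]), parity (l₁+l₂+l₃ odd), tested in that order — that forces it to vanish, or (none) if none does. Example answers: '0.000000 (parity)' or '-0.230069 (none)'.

Rules hold: Σm=0, L=14 even, 5≤5≤9.
N = 15·5·11 = 825
Δ = 4!·10!·0!/15! = 1/15015
Racah Σ t=2..2: t=2:+1/57600 = 1/57600
⇒ 3j(7 2 5; 0 0 0)² = 21/715, sgn -1
Racah Σ t=2..2: t=2:+1/1451520 = 1/1451520
⇒ 3j(7 2 5; -4 0 4)² = 1/91, sgn -1
4πI² = N·(3j₀)²·(3jₘ)² = 45/169
I = +1·√(0.266272/4π) = 0.14556534
No selection rule forces the value: the integral is nonzero (none).

0.145565 (none)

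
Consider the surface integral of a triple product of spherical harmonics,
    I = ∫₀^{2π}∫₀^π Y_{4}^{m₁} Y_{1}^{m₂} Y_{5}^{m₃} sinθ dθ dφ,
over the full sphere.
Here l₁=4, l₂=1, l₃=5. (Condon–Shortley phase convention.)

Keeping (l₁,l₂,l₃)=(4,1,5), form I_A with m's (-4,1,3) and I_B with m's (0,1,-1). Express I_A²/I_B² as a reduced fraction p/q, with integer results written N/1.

1/15

Shared (l₁,l₂,l₃)=(4,1,5): N and (l;000)² cancel in I_A²/I_B².
A: Δ = 0!·8!·2!/11! = 1/495; Racah Σ t=0..0: t=0:+1/80640 = 1/80640; ⇒ 3j(4 1 5; -4 1 3)² = 1/495, sgn +1
B: Δ = 0!·8!·2!/11! = 1/495; Racah Σ t=0..0: t=0:+1/1152 = 1/1152; ⇒ 3j(4 1 5; 0 1 -1)² = 1/33, sgn +1
I_A²/I_B² = (1/495)/(1/33) = 1/15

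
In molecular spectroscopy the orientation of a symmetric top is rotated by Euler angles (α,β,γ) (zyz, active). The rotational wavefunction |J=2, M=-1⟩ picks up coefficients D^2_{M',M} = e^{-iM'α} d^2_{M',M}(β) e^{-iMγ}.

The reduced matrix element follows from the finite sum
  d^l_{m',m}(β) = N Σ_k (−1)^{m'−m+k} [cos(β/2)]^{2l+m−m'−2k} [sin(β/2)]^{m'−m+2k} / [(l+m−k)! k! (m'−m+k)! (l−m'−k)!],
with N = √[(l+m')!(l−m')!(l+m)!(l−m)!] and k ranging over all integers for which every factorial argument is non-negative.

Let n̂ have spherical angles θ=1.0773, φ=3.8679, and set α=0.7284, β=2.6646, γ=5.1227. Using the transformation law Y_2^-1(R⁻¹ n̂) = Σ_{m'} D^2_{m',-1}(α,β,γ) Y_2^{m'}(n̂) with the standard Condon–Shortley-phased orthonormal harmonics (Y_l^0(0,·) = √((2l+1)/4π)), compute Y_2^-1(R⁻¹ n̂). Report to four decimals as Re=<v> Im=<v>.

Need the full column D^2_{m',-1} for m'=−2..2 at α=0.7284, β=2.6646, γ=5.1227.
cos(β/2)=0.236242, sin(β/2)=0.971694
d^2_{-2,-1}: single k=1 term ⇒ +0.025623;  D = +0.024506+0.007482i
d^2_{-1,-1}: k∈[0..1] ⇒ +0.003115 -0.158086 = -0.154971;  D = -0.140729+0.064897i
d^2_{0,-1}: k∈[0..1] ⇒ -0.031382 +0.530910 = +0.499529;  D = +0.199259-0.458066i
d^2_{1,-1}: k∈[0..1] ⇒ +0.158086 -0.891494 = -0.733408;  D = +0.229375+0.696617i
d^2_{2,-1}: single k=0 term ⇒ -0.433487;  D = +0.375257+0.217009i
Y_2^{m'}(θ=1.0773,φ=3.8679) and Σ D·Y over m':
  (+0.0245+0.0075i)·(+0.0353-0.2975i)  (-0.1407+0.0649i)·(-0.2410+0.2140i)  (+0.1993-0.4581i)·(-0.1031+0.0000i)  (+0.2294+0.6966i)·(+0.2410+0.2140i)  (+0.3753+0.2170i)·(+0.0353+0.2975i)
Y_2^-1(R⁻¹ n̂) = -0.142567+0.330686i

Re=-0.1426 Im=0.3307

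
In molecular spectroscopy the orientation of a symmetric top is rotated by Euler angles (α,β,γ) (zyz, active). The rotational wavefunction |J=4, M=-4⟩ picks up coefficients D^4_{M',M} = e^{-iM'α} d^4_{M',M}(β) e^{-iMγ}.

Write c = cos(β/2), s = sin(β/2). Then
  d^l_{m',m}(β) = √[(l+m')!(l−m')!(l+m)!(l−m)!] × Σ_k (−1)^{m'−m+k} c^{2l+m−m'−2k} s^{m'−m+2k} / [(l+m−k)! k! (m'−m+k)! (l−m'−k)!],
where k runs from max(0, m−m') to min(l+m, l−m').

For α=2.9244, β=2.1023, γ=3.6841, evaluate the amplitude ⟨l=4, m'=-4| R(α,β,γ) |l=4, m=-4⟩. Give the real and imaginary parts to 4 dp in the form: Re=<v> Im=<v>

Re=0.0010 Im=0.0036

D^4_{-4,-4}(2.9244,2.1023,3.6841) = e^{-i·-4·2.9244}·d^4_{-4,-4}(2.1023)·e^{-i·-4·3.6841}. Compute d first:
Half-angle: c=0.496573, s=0.867995. N=√(1·40320·1·40320)=40320.000000
The bounds max(0,m−m')=0 and min(l+m,l−m')=0 give 1 term
  k=0: (−1)^0·40320.0000/(40320)·0.4966^8·0.8680^0 = +0.003697
d^4_{-4,-4}(2.1023) = +0.003697
Phases: e^{-i·(-4)·2.9244}=+0.645766-0.763536i, e^{-i·(-4)·3.6841}=-0.564009+0.825768i ⇒ D=+0.000984+0.003564i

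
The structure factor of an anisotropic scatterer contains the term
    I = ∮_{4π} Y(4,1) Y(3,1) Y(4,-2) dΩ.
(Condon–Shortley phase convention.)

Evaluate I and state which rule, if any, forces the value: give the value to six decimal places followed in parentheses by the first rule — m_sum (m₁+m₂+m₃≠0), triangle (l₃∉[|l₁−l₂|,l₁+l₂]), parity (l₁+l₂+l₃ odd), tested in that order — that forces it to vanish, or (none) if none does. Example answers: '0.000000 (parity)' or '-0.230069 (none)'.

0.000000 (parity)

Σlᵢ=11 odd — θ-integrand is odd under cosθ→−cosθ; I=0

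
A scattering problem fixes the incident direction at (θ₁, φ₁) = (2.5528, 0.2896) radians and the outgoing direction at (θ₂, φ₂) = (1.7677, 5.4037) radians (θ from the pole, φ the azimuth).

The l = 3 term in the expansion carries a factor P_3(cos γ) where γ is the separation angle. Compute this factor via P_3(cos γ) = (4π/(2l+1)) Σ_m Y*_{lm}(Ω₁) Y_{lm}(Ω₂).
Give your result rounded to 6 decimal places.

Summing Y*_{l m}(θ₁,φ₁)·Y_{l m}(θ₂,φ₂) over m ∈ [−3, 3]; prefactor 4π/(2·3+1) = 1.795196:
  [-3]  conj(Y_{3,-3})(Ω₁) = +0.046147+0.054567i ; Y_{3,-3}(Ω₂) = -0.344737+0.189737i ; Δ = -0.026262-0.010055i
  [-2]  conj(Y_{3,-2})(Ω₁) = -0.219374-0.143476i ; Y_{3,-2}(Ω₂) = +0.035970-0.188889i ; Δ = -0.034992+0.036276i
  [-1]  conj(Y_{3,-1})(Ω₁) = +0.422773+0.125977i ; Y_{3,-1}(Ω₂) = -0.163394-0.197445i ; Δ = -0.044205-0.104059i
  [+0]  conj(Y_{3,0})(Ω₁) = -0.142101-0.000000i ; Y_{3,0}(Ω₂) = +0.205047+0.000000i ; Δ = -0.029137-0.000000i
  [+1]  conj(Y_{3,1})(Ω₁) = -0.422773+0.125977i ; Y_{3,1}(Ω₂) = +0.163394-0.197445i ; Δ = -0.044205+0.104059i
  [+2]  conj(Y_{3,2})(Ω₁) = -0.219374+0.143476i ; Y_{3,2}(Ω₂) = +0.035970+0.188889i ; Δ = -0.034992-0.036276i
  [+3]  conj(Y_{3,3})(Ω₁) = -0.046147+0.054567i ; Y_{3,3}(Ω₂) = +0.344737+0.189737i ; Δ = -0.026262+0.010055i
Σ over m = -0.240055+0.000000i; ×(4π/7) → -0.430946+0.000000i. Real part: -0.430946

-0.430946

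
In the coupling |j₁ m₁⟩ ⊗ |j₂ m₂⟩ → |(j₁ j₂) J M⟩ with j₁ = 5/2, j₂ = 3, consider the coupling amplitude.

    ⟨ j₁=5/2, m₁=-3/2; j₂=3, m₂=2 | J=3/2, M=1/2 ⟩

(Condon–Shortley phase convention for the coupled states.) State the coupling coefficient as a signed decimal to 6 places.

j₁+j₂−J=4  J+j₁−j₂=1  J−j₁+j₂=2  j₁+j₂+J+1=8
(j₁±m₁, j₂±m₂, J±M) = (1,4,5,1,2,1)
P² = 192/7
sum k=3..4:
  [3] −1/12 = -1/12
  [4] +1/24 = 1/24
S = -1/24
C² = P²·S² = 1/21 ; C = -0.218218

−√(1/21) ≈ -0.218218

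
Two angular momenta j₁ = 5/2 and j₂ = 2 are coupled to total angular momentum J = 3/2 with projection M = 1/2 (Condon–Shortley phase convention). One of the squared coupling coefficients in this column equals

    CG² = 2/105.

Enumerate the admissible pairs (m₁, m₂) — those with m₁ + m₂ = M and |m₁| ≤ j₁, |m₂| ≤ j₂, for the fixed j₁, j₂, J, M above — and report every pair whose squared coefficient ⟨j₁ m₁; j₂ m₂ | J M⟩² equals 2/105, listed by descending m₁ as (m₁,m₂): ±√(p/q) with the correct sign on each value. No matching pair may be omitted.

Admissible pairs with m₁+m₂ = M = 1/2: (-3/2,2), (-1/2,1), (1/2,0), (3/2,-1), (5/2,-2)
  (m₁,m₂)=(5/2,-2): CG² = 8/21, CG = +√(8/21)
  (m₁,m₂)=(3/2,-1): CG² = 2/105, CG = −√(2/105)   ← matches the target
  (m₁,m₂)=(1/2,0): CG² = 2/35, CG = −√(2/35)
  (m₁,m₂)=(-1/2,1): CG² = 5/21, CG = +√(5/21)
  (m₁,m₂)=(-3/2,2): CG² = 32/105, CG = −√(32/105)
Pairs with CG² = 2/105: (3/2,-1): −√(2/105)

(3/2,-1): −√(2/105)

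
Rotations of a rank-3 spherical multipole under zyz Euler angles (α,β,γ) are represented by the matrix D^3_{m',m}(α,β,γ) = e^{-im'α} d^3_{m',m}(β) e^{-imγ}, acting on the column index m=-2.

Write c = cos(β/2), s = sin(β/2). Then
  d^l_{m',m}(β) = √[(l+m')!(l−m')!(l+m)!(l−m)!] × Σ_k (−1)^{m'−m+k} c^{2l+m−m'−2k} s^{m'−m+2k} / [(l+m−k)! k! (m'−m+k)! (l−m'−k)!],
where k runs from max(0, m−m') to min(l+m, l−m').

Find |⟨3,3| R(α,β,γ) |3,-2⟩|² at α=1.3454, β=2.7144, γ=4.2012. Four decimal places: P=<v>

P=0.2142

Split into d^3_{3,-2}(β=2.7144) × two z-phases.
With c≡cos(β/2)=0.211976 and s≡sin(β/2)=0.977275, N=[720·1·1·120]^{1/2}=293.938769
The bounds max(0,m−m')=0 and min(l+m,l−m')=0 give 1 term
  k=0: (−1)^5·293.9388/(120)·0.2120^1·0.9773^5 = -0.462856
d^3_{3,-2}(2.7144) = -0.462856
|D^3_{3,-2}|² = |d^3_{3,-2}(β)|² = (-0.462856)² = 0.214236 (the z-rotation phases have unit modulus)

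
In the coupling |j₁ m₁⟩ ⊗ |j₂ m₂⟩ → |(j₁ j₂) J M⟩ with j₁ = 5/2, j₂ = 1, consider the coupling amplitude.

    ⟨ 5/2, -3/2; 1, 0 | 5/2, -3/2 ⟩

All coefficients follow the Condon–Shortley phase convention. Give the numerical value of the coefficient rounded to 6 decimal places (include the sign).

-0.507093  (= −√(9/35))

j₁+j₂−J=1  J+j₁−j₂=4  J−j₁+j₂=1  j₁+j₂+J+1=7
(j₁±m₁, j₂±m₂, J±M) = (1,4,1,1,1,4)
P² = 576/35
sum k=0..1:
  [0] +1/24 = 1/24
  [1] −1/6 = -1/6
S = -1/8
C² = P²·S² = 9/35 ; C = -0.507093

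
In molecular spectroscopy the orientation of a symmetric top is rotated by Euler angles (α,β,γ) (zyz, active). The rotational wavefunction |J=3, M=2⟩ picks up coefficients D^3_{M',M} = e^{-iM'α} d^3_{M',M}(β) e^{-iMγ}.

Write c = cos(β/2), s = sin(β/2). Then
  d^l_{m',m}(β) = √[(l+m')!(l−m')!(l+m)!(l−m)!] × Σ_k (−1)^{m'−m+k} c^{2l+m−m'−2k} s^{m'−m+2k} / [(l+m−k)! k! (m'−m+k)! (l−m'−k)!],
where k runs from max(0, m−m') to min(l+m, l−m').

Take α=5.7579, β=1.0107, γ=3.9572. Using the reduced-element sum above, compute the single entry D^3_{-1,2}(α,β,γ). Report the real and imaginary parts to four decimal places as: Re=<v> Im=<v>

Re=-0.2251 Im=-0.3393

D^3_{-1,2}(5.7579,1.0107,3.9572) = e^{-i·-1·5.7579}·d^3_{-1,2}(1.0107)·e^{-i·2·3.9572}. Compute d first:
Half-angle: c=0.875005, s=0.484114. N=√(2·24·120·1)=75.894664
Admissible k: 3..4 (factorial args all ≥0)
  k=3: (−1)^0·75.8947/(12)·0.8750^3·0.4841^3 = +0.480733
  k=4: (−1)^1·75.8947/(24)·0.8750^1·0.4841^5 = -0.073578
d^3_{-1,2}(1.0107) = +0.480733 -0.073578 = +0.407155
D = (+0.865181-0.501460i)·(+0.407155)·(-0.060382-0.998175i) = -0.225070-0.339292i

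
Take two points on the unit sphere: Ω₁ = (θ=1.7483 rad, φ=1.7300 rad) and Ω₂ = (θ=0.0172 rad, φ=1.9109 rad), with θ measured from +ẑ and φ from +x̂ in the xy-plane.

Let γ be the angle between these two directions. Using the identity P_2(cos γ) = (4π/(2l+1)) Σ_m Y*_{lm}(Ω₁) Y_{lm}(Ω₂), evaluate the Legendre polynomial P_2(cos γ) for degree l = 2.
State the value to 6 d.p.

Term-by-term m-sum for l=2 (normalisation 4π/5 = 2.513274):
  m=-2: Y*=-0.355420-0.117155i  Y=-0.000089+0.000072i  product +0.000040-0.000015i
  m=-1: Y*=+0.021286-0.132570i  Y=-0.004432-0.012524i  product -0.001755+0.000321i
  m=+0: Y*=-0.285892-0.000000i  Y=+0.630503+0.000000i  product -0.180256-0.000000i
  m=+1: Y*=-0.021286-0.132570i  Y=+0.004432-0.012524i  product -0.001755-0.000321i
  m=+2: Y*=-0.355420+0.117155i  Y=-0.000089-0.000072i  product +0.000040+0.000015i
Total Σ_m = -0.183685+0.000000i. Multiply by 2.513274: -0.461651+0.000000i. P_2(cos γ) = -0.461651

-0.461651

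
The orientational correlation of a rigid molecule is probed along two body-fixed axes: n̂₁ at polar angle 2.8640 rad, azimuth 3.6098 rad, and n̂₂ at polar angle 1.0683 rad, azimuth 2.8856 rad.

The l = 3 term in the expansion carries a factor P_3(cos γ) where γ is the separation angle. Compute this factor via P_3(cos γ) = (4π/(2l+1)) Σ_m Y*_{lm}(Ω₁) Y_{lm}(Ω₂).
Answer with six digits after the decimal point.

0.368095

Summing Y*_{l m}(θ₁,φ₁)·Y_{l m}(θ₂,φ₂) over m ∈ [−3, 3]; prefactor 4π/(2·3+1) = 1.795196:
  m=-3: (-0.001420, -0.008468) × (-0.202009, -0.195091) = (-0.001365, 0.001988)  (running Σ = (-0.001365, 0.001988))
  m=-2: (-0.043747, -0.059451) × (0.329561, 0.185203) = (-0.003407, -0.027695)  (running Σ = (-0.004772, -0.025707))
  m=-1: (-0.286457, -0.144865) × (-0.043775, -0.011458) = (0.010880, 0.009624)  (running Σ = (0.006108, -0.016083))
  m=0: (-0.583020, -0.000000) × (-0.330741, 0.000000) = (0.192828, 0.000000)  (running Σ = (0.198936, -0.016083))
  m=1: (0.286457, -0.144865) × (0.043775, -0.011458) = (0.010880, -0.009624)  (running Σ = (0.209816, -0.025707))
  m=2: (-0.043747, 0.059451) × (0.329561, -0.185203) = (-0.003407, 0.027695)  (running Σ = (0.206410, 0.001988))
  m=3: (0.001420, -0.008468) × (0.202009, -0.195091) = (-0.001365, -0.001988)  (running Σ = (0.205044, -0.000000))
Accumulated sum (0.205044, -0.000000); after 4π/(2l+1) scaling, (0.368095, -0.000000) ⇒ P_3 = 0.368095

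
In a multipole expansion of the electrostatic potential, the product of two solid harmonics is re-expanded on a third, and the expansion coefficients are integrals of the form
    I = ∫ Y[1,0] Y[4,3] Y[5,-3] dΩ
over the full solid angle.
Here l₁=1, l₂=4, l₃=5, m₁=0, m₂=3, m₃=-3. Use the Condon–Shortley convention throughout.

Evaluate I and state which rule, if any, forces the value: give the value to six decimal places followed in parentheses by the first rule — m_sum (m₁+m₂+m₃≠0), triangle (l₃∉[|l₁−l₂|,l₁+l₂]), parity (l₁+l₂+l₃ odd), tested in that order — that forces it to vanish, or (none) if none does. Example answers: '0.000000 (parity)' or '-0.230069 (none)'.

-0.196426 (none)

m-sum 0 ✓  L=10 even ✓  3≤5≤5 ✓
Π(2lᵢ+1) = 3×9×11 = 297
triangle coeff Δ(1,4,5) = 1/495
Σ_t [0,0]: t=0:+1/576 = 1/576
(3j)²=5/99 [(1 4 5; 0 0 0)], sign=-1
Σ_t [0,0]: t=0:+1/5040 = 1/5040
(3j)²=16/495 [(1 4 5; 0 3 -3)], sign=+1
⇒ 4πI² = 16/33
I = (-1)√(16/33/(4π)) = -0.19642560
No selection rule forces the value: the integral is nonzero (none).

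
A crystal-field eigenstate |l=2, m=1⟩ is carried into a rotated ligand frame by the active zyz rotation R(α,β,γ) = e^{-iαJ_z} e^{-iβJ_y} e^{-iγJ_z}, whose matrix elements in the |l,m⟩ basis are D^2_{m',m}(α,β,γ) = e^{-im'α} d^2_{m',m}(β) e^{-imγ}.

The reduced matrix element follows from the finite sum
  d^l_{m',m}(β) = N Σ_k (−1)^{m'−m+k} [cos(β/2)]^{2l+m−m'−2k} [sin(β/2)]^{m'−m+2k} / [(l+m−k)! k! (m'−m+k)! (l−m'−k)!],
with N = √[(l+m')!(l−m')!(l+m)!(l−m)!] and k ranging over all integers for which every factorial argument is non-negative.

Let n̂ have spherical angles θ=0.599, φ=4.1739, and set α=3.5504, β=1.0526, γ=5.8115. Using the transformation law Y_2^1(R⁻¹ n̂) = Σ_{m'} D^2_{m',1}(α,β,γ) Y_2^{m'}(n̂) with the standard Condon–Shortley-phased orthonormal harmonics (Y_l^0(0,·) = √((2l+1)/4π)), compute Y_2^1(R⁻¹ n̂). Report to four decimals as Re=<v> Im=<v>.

Need the full column D^2_{m',1} for m'=−2..2 at α=3.5504, β=1.0526, γ=5.8115.
cos(β/2)=0.864672, sin(β/2)=0.502338
d^2_{-2,1}: single k=3 term ⇒ +0.219214;  D = +0.060896+0.210586i
d^2_{-1,1}: k∈[2..3] ⇒ +0.565998 -0.063677 = +0.502321;  D = -0.319864-0.387316i
d^2_{0,1}: k∈[1..2] ⇒ +0.795472 -0.268481 = +0.526991;  D = +0.469445+0.239458i
d^2_{1,1}: k∈[0..1] ⇒ +0.558991 -0.565998 = -0.007007;  D = +0.006993+0.000440i
d^2_{2,1}: single k=0 term ⇒ -0.649500;  D = -0.611024+0.220227i
Y_2^{m'}(θ=0.599,φ=4.1739) and Σ D·Y over m':
  (+0.0609+0.2106i)·(-0.0582-0.1081i)  (-0.3199-0.3873i)·(-0.1845+0.3088i)  (+0.4694+0.2395i)·(+0.3300+0.0000i)  (+0.0070+0.0004i)·(+0.1845+0.3088i)  (-0.6110+0.2202i)·(-0.0582+0.1081i)
Y_2^1(R⁻¹ n̂) = +0.365677-0.043789i

Re=0.3657 Im=-0.0438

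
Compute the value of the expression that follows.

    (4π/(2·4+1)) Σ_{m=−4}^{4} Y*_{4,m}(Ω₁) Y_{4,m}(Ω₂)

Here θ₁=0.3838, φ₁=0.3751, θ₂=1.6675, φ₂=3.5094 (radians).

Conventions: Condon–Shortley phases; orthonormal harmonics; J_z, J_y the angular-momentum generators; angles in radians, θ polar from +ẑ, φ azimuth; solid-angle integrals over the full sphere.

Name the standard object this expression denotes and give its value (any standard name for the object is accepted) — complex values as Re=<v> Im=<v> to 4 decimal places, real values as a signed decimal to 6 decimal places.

This sum is the spherical-harmonic addition theorem: it equals the Legendre polynomial P_l(cos γ) of the angle γ between the two directions.
Addition theorem: P_4(cos γ) = (4π/9) Σ_m Y*_{lm}(Ω₁) Y_{lm}(Ω₂), m = −4…4:
  m=-4: (+0.000612+0.008678i) × (+0.043173-0.432169i) = +0.003777+0.000110i  (running Σ = +0.003777+0.000110i)
  m=-3: (+0.026257+0.054986i) × (+0.053690-0.106387i) = +0.007260+0.000159i  (running Σ = +0.011036+0.000269i)
  m=-2: (+0.172198+0.160483i) × (-0.229675+0.207874i) = -0.072910-0.001063i  (running Σ = -0.061874-0.000794i)
  m=-1: (+0.461345+0.181651i) × (-0.124503+0.047976i) = -0.066154-0.000482i  (running Σ = -0.128027-0.001277i)
  m=0: (+0.325782-0.000000i) × (+0.288093+0.000000i) = +0.093856+0.000000i  (running Σ = -0.034172-0.001277i)
  m=1: (-0.461345+0.181651i) × (+0.124503+0.047976i) = -0.066154+0.000482i  (running Σ = -0.100326-0.000794i)
  m=2: (+0.172198-0.160483i) × (-0.229675-0.207874i) = -0.072910+0.001063i  (running Σ = -0.173236+0.000269i)
  m=3: (-0.026257+0.054986i) × (-0.053690-0.106387i) = +0.007260-0.000159i  (running Σ = -0.165976+0.000110i)
  m=4: (+0.000612-0.008678i) × (+0.043173+0.432169i) = +0.003777-0.000110i  (running Σ = -0.162199-0.000000i)
Σ over m = -0.162199-0.000000i; ×(4π/9) → -0.226473-0.000000i. Real part: -0.226473

Legendre polynomial (addition theorem), -0.226473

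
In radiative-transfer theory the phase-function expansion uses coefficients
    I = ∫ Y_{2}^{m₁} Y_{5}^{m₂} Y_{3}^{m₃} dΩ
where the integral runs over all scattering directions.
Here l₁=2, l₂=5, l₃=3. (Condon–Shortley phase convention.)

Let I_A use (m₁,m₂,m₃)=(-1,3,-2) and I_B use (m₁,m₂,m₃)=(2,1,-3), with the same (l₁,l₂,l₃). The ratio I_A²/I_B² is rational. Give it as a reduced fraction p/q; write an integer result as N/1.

112/1

l's match ⇒ only the (l;m) 3-j factors differ between A and B.
A: triangle coeff Δ(2,5,3) = 1/2310; Σ_t [3,3]: t=3:−1/720 = -1/720; (3j)²=8/165 [(2 5 3; -1 3 -2)], sign=+1
B: triangle coeff Δ(2,5,3) = 1/2310; Σ_t [0,0]: t=0:+1/17280 = 1/17280; (3j)²=1/2310 [(2 5 3; 2 1 -3)], sign=+1
I_A²/I_B² = (8/165)/(1/2310) = 112/1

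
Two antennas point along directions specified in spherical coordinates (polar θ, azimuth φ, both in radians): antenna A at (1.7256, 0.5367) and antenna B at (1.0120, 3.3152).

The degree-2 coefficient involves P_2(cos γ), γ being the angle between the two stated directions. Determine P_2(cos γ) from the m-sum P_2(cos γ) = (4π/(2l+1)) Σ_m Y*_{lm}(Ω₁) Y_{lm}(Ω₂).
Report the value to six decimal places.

Expand P_2 via completeness: Σ_{m} conj(Y_{2,m}) at Ω₁ times Y_{2,m} at Ω₂ —
  [-2]  conj(Y_{2,-2})(Ω₁) = +0.179925+0.331398i ; Y_{2,-2}(Ω₂) = +0.261130-0.094496i ; Δ = +0.078300+0.069536i
  [-1]  conj(Y_{2,-1})(Ω₁) = -0.101144-0.060176i ; Y_{2,-1}(Ω₂) = -0.342059+0.059988i ; Δ = +0.038207+0.014516i
  [+0]  conj(Y_{2,0})(Ω₁) = -0.292898-0.000000i ; Y_{2,0}(Ω₂) = -0.049445+0.000000i ; Δ = +0.014482+0.000000i
  [+1]  conj(Y_{2,1})(Ω₁) = +0.101144-0.060176i ; Y_{2,1}(Ω₂) = +0.342059+0.059988i ; Δ = +0.038207-0.014516i
  [+2]  conj(Y_{2,2})(Ω₁) = +0.179925-0.331398i ; Y_{2,2}(Ω₂) = +0.261130+0.094496i ; Δ = +0.078300-0.069536i
Σ over m = +0.247496+0.000000i; ×(4π/5) → +0.622025+0.000000i. Real part: 0.622025

0.622025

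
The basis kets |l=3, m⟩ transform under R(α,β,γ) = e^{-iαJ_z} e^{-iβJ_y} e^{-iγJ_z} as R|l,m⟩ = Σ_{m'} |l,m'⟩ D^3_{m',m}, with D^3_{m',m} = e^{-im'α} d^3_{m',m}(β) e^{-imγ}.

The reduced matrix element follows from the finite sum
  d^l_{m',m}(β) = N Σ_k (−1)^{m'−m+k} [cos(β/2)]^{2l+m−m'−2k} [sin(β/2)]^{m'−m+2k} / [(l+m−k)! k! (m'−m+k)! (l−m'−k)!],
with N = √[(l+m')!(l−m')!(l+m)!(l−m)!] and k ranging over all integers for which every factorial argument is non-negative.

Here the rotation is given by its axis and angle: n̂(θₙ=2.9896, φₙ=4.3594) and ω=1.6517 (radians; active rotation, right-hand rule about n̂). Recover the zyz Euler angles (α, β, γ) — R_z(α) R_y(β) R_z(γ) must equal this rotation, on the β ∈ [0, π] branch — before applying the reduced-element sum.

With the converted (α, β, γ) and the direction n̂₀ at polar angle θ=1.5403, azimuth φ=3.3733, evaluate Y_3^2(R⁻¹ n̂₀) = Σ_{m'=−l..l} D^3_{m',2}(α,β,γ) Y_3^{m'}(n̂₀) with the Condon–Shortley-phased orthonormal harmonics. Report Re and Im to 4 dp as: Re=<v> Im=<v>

Re=-0.0547 Im=-0.0394

Axis–angle → zyz. n̂ = (sinθₙcosφₙ, sinθₙsinφₙ, cosθₙ) = (-0.052342, -0.142073, -0.988471), ω = 1.6517.
R = I cosω + sinω [n̂]ₓ + (1−cosω) n̂n̂ᵀ gives
  R = [-0.077854, +0.993276, -0.085688; -0.977201, -0.059000, +0.203955; +0.197528, +0.099613, +0.975223]
β = atan2(√(R₁₃²+R₂₃²), R₃₃) = 0.223070; α = atan2(R₂₃, R₁₃) mod 2π = 1.968535; γ = atan2(R₃₂, −R₃₁) mod 2π = 2.674513
Need the full column D^3_{m',2} for m'=−3..3 at α=1.9685, β=0.2231, γ=2.6745.
cos(β/2)=0.993786, sin(β/2)=0.111304
d^3_{-3,2}: single k=5 term ⇒ +0.000042;  D = +0.000035+0.000022i
d^3_{-2,2}: k∈[4..5] ⇒ +0.000758 -0.000002 = +0.000756;  D = +0.000120-0.000746i
d^3_{-1,2}: k∈[3..4] ⇒ +0.008559 -0.000054 = +0.008506;  D = -0.008264+0.002013i
d^3_{0,2}: k∈[2..3] ⇒ +0.066184 -0.000830 = +0.065354;  D = +0.038852+0.052551i
d^3_{1,2}: k∈[1..2] ⇒ +0.341173 -0.008559 = +0.332614;  D = +0.169987-0.285896i
d^3_{2,2}: k∈[0..1] ⇒ +0.963293 -0.060417 = +0.902876;  D = -0.894207-0.124811i
d^3_{3,2}: single k=0 term ⇒ -0.264272;  D = -0.067698-0.255454i
Y_3^{m'}(θ=1.5403,φ=3.3733) and Σ D·Y over m':
  (+0.0000+0.0000i)·(-0.3200+0.2669i)  (+0.0001-0.0007i)·(+0.0278-0.0139i)  (-0.0083+0.0020i)·(+0.3129-0.0738i)  (+0.0389+0.0526i)·(-0.0341+0.0000i)  (+0.1700-0.2859i)·(-0.3129-0.0738i)  (-0.8942-0.1248i)·(+0.0278+0.0139i)  (-0.0677-0.2555i)·(+0.3200+0.2669i)
Y_3^2(R⁻¹ n̂) = -0.054750-0.039378i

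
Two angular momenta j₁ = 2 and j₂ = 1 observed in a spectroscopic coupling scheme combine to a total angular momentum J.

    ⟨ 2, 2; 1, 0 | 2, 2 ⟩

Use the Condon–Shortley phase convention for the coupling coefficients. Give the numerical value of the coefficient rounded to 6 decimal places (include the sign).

+0.816497  (= +√(2/3))

√[5·1!3!1!/6! · 4!0!1!1!4!0!] = √(24)
  +(−1)^0/∏(0,1,0,1,3,0)! = 1/6  (running 1/6)
⟨..|..⟩ = √(24)·(1/6) = +0.816497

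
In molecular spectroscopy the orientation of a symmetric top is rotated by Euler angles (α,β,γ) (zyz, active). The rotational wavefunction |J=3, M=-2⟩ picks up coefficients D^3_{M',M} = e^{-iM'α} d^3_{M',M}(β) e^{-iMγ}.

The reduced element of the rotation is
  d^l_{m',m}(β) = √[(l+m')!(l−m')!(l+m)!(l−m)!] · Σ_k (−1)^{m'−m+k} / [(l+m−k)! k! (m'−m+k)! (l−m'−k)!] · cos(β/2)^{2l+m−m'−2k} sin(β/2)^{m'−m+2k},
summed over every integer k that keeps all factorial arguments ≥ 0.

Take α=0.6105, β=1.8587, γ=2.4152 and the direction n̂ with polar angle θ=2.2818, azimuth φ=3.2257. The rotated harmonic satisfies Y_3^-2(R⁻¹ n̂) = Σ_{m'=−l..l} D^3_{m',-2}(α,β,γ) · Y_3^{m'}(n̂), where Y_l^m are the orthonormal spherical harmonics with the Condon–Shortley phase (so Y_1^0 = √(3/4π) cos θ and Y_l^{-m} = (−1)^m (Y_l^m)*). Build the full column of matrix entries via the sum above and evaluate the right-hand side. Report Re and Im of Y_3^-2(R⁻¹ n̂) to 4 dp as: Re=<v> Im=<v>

Re=0.2504 Im=0.2640

Need the full column D^3_{m',-2} for m'=−3..3 at α=0.6105, β=1.8587, γ=2.4152.
cos(β/2)=0.598355, sin(β/2)=0.801231
d^3_{-3,-2}: single k=1 term ⇒ +0.150532;  D = +0.139865+0.055656i
d^3_{-2,-2}: k∈[0..1] ⇒ +0.045894 -0.411454 = -0.365560;  D = -0.355784+0.083975i
d^3_{-1,-2}: k∈[0..1] ⇒ -0.194335 +0.696915 = +0.502580;  D = +0.334597-0.375008i
d^3_{0,-2}: k∈[0..1] ⇒ +0.450725 -0.808183 = -0.357458;  D = -0.042086+0.354972i
d^3_{1,-2}: k∈[0..1] ⇒ -0.696915 +0.624810 = -0.072105;  D = +0.034093+0.063536i
d^3_{2,-2}: k∈[0..1] ⇒ +0.737767 -0.264574 = +0.473193;  D = -0.422353-0.213377i
d^3_{3,-2}: single k=0 term ⇒ -0.483976;  D = +0.479057-0.068826i
Y_3^{m'}(θ=2.2818,φ=3.2257) and Σ D·Y over m':
  (+0.1399+0.0557i)·(-0.1758+0.0453i)  (-0.3558+0.0840i)·(-0.3775+0.0641i)  (+0.3346-0.3750i)·(-0.2756+0.0232i)  (-0.0421+0.3550i)·(+0.2120+0.0000i)  (+0.0341+0.0635i)·(+0.2756+0.0232i)  (-0.4224-0.2134i)·(-0.3775-0.0641i)  (+0.4791-0.0688i)·(+0.1758+0.0453i)
Y_3^-2(R⁻¹ n̂) = +0.250394+0.263967i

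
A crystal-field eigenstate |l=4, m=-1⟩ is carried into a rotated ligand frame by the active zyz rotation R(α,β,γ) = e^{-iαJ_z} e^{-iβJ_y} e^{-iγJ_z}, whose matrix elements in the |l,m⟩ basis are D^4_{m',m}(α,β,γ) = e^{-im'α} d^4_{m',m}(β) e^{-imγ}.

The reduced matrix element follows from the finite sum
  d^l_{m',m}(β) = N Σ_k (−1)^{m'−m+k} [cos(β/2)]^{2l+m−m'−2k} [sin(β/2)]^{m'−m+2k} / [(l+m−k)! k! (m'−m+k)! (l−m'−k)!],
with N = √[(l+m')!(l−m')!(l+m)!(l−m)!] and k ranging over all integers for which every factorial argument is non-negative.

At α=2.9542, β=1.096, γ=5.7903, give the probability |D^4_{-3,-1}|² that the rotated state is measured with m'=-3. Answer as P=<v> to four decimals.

D^4_{-3,-1}(2.9542,1.0960,5.7903) = e^{-i·-3·2.9542}·d^4_{-3,-1}(1.0960)·e^{-i·-1·5.7903}. Compute d first:
With c≡cos(β/2)=0.853568 and s≡sin(β/2)=0.520981, N=[1·5040·6·120]^{1/2}=1904.940944
Admissible k: 2..3 (factorial args all ≥0)
  k=2: (−1)^0·1904.9409/(240)·0.8536^6·0.5210^2 = +0.833189
  k=3: (−1)^1·1904.9409/(144)·0.8536^4·0.5210^4 = -0.517321
d^4_{-3,-1}(1.0960) = +0.833189 -0.517321 = +0.315868
|D^4_{-3,-1}|² = |d^4_{-3,-1}(β)|² = (+0.315868)² = 0.099773 (the z-rotation phases have unit modulus)

P=0.0998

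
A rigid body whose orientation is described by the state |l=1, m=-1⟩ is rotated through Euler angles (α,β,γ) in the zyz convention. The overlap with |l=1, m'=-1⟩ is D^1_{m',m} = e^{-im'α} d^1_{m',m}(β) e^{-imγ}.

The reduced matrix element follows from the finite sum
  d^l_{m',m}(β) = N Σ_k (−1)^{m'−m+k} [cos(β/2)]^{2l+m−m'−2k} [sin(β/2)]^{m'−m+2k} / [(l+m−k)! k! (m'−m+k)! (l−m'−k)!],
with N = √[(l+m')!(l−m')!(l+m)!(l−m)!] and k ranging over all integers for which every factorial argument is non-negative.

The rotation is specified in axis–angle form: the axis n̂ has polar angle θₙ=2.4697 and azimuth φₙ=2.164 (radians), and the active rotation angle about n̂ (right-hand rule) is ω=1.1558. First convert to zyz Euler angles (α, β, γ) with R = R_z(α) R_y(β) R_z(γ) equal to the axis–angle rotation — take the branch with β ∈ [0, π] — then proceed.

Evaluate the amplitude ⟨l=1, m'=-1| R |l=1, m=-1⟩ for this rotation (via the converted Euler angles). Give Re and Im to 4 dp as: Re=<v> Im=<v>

Re=0.5188 Im=-0.7162

Axis–angle → zyz. n̂ = (sinθₙcosφₙ, sinθₙsinφₙ, cosθₙ) = (-0.347972, +0.516122, -0.782645), ω = 1.1558.
R = I cosω + sinω [n̂]ₓ + (1−cosω) n̂n̂ᵀ gives
  R = [+0.475452, +0.609027, +0.634848; -0.823398, +0.562167, +0.077359; -0.309777, -0.559513, +0.768755]
β = atan2(√(R₁₃²+R₂₃²), R₃₃) = 0.693905; α = atan2(R₂₃, R₁₃) mod 2π = 0.121256; γ = atan2(R₃₂, −R₃₁) mod 2π = 5.218034
D^1_{-1,-1}(0.1213,0.6939,5.2180) = e^{-i·-1·0.1213}·d^1_{-1,-1}(0.6939)·e^{-i·-1·5.2180}. Compute d first:
c=cos(0.693905/2)=0.940413, s=sin(0.693905/2)=0.340033; N=√[1·2·1·2]=2.000000
Admissible k: 0..0 (factorial args all ≥0)
  k=0: (−1)^0·2.0000/(2)·0.9404^2·0.3400^0 = +0.884377
d^1_{-1,-1}(0.6939) = +0.884377
D = (+0.992657+0.120959i)·(+0.884377)·(+0.484372-0.874862i) = +0.518809-0.716212i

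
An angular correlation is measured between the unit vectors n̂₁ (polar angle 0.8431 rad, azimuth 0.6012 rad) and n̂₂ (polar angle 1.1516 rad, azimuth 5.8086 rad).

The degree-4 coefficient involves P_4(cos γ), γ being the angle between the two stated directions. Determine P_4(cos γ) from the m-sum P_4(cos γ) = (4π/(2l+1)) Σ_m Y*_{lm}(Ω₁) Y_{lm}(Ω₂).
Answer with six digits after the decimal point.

-0.404056

Summing Y*_{l m}(θ₁,φ₁)·Y_{l m}(θ₂,φ₂) over m ∈ [−4, 4]; prefactor 4π/(2·4+1) = 1.396263:
  m=-4: Y*=-0.101894+0.092441i  Y=-0.099106+0.291672i  product -0.016864-0.038881i
  m=-3: Y*=-0.079969+0.337278i  Y=+0.056884+0.384067i  product -0.134086-0.011528i
  m=-2: Y*=+0.140854+0.364890i  Y=+0.025956+0.036233i  product -0.009565+0.014575i
  m=-1: Y*=+0.018792+0.012890i  Y=-0.287912-0.147914i  product -0.003504-0.006491i
  m=+0: Y*=-0.361983-0.000000i  Y=-0.106789+0.000000i  product +0.038656+0.000000i
  m=+1: Y*=-0.018792+0.012890i  Y=+0.287912-0.147914i  product -0.003504+0.006491i
  m=+2: Y*=+0.140854-0.364890i  Y=+0.025956-0.036233i  product -0.009565-0.014575i
  m=+3: Y*=+0.079969+0.337278i  Y=-0.056884+0.384067i  product -0.134086+0.011528i
  m=+4: Y*=-0.101894-0.092441i  Y=-0.099106-0.291672i  product -0.016864+0.038881i
Accumulated sum -0.289384+0.000000i; after 4π/(2l+1) scaling, -0.404056+0.000000i ⇒ P_4 = -0.404056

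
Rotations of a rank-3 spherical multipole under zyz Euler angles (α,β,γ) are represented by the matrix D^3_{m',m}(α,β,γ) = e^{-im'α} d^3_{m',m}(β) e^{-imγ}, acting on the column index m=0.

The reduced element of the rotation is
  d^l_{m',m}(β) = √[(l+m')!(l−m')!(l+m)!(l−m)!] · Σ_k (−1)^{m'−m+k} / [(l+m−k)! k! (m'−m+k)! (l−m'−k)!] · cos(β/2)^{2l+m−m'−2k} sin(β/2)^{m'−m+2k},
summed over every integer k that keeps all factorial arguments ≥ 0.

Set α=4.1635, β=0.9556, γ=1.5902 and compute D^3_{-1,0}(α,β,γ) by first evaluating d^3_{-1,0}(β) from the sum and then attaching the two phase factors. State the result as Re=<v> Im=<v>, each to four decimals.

First d^3_{-1,0}(β=0.9556), then the phase factors e^{-i(-1)α} and e^{-i(0)γ}:
With c≡cos(β/2)=0.888009 and s≡sin(β/2)=0.459827, N=[2·24·6·6]^{1/2}=41.569219
k: max(0,(0)−(-1))=1 … min(3+(0),3−(-1))=3
  k=1: (−1)^0·41.5692/(12)·0.8880^5·0.4598^1 = +0.879571
  k=2: (−1)^1·41.5692/(4)·0.8880^3·0.4598^3 = -0.707532
  k=3: (−1)^2·41.5692/(12)·0.8880^1·0.4598^5 = +0.063238
d^3_{-1,0}(0.9556) = +0.879571 -0.707532 +0.063238 = +0.235277
Attach z-rotation phases: D = e^{-i(-1)(4.1635)}·(+0.235277)·e^{-i(0)(1.5902)} = -0.122753-0.200716i

Re=-0.1228 Im=-0.2007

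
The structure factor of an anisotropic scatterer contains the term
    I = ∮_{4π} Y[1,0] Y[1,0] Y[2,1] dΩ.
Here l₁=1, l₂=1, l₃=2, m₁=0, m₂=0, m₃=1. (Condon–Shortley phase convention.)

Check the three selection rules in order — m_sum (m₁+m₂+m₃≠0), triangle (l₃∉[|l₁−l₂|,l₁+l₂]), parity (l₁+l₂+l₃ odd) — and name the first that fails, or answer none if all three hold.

azimuthal sum: 0 + 0 + 1 = 1  ✗
0 ≤ 2 ≤ 2 (triangle on l)
L = 1 + 1 + 2 = 4 (even)

m_sum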